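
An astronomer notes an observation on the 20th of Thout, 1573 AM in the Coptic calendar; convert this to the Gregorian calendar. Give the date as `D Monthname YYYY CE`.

29 September 1856 CE

Both dates share Julian Day Number 2399222; in the Gregorian calendar that is 29 September 1856 CE.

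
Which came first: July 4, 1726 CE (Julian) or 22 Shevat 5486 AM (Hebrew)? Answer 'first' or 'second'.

The two dates have Julian Day Numbers 2351664 and 2351492 respectively.
Since 2351492 < 2351664, the second date comes first.

second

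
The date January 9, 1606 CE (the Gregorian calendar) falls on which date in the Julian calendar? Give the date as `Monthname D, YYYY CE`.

At this point the Julian calendar is 10 days behind the Gregorian.
9 January 1606 Gregorian − 10 days → 30 December 1605 Julian.

December 30, 1605 CE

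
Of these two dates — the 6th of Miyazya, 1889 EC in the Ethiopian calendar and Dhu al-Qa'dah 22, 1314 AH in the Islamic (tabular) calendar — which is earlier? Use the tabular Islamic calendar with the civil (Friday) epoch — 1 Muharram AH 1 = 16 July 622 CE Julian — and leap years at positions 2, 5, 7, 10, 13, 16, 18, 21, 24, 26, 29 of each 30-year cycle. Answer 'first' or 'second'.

First date → JDN 2414028; second date → JDN 2414039.
JDN 2414028 < JDN 2414039, so the first date is earlier.

first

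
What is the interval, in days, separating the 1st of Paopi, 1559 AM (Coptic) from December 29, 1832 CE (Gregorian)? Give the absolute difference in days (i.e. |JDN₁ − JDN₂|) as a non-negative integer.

3572

JDN of the first date = 2394119.
JDN of the second date = 2390547.
|2390547 − 2394119| = 3572.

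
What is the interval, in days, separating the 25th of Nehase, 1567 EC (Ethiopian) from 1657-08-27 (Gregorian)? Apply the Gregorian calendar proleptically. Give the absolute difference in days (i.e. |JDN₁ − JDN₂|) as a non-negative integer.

29950

First date → JDN 2296556; second date → JDN 2326506.
The interval is |2296556 − 2326506| = 29950 days.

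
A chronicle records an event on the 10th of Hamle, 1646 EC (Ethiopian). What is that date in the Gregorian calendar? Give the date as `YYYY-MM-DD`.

1654-07-14

Both dates share Julian Day Number 2325366; in the Gregorian calendar that is 14 July 1654 CE.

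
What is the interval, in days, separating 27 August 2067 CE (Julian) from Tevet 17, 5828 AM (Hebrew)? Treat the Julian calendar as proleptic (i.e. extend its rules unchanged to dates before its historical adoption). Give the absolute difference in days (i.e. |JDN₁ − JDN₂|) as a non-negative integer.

105

First date → JDN 2476268; second date → JDN 2476373.
The interval is |2476268 − 2476373| = 105 days.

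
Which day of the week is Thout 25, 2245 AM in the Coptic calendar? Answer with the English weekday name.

This is JDN 2644675 (9 October 2528 Gregorian).
JDN 2644675 mod 7 = 5, and JDN 0 was a Monday, so this is a Saturday.

Saturday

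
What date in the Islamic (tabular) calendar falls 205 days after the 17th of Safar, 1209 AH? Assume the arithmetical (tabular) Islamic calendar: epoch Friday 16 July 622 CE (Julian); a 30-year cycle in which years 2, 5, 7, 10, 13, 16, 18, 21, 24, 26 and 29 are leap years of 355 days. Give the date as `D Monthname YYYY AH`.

The starting date is JDN 2376561; 2376561 + 205 = 2376766.
JDN 2376766 corresponds to 16 Ramadan 1209 AH.

16 Ramadan 1209 AH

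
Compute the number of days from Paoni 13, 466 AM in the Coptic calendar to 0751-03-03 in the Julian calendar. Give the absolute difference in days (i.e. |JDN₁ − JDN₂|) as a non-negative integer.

First date → JDN 1995153; second date → JDN 1995422.
The interval is |1995153 − 1995422| = 269 days.

269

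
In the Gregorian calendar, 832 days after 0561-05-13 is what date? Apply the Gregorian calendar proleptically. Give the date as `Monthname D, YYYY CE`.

August 23, 563 CE

Counting 832 days forward from JDN 1926094 reaches JDN 1926926, which is August 23, 563 CE.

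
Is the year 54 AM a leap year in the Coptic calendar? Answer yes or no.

54 mod 4 = 2; in the Coptic calendar a year is leap when year mod 4 = 3, so it is a common year.

no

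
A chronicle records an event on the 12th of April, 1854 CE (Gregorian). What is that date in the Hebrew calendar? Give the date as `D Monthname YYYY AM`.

Julian Day Number of the source date = 2398321.
Converting JDN 2398321 to the Hebrew calendar gives 14 Nisan 5614 AM.

14 Nisan 5614 AM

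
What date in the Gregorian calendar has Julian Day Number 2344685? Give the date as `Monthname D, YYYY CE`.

June 6, 1707 CE

JDN 2451545 is 1 Jan 2000; 2344685 is −106860 days from there.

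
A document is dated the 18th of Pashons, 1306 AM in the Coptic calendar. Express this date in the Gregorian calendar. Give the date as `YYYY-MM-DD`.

1590-05-23

Julian Day Number of the source date = 2301938.
Converting JDN 2301938 to the Gregorian calendar gives 23 May 1590 CE.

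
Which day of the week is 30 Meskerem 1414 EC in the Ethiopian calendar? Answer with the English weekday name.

Saturday

Equivalently 6 October 1421 Gregorian, JDN 2240348.
Since JDN mod 7 = 5 (0 = Monday), the day is Saturday.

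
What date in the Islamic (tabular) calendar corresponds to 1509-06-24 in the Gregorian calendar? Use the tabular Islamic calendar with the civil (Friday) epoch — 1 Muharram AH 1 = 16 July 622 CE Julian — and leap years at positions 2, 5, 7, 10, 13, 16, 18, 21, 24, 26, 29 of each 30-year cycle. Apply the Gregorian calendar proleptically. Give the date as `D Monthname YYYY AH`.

Both dates share Julian Day Number 2272385; in the tabular Islamic calendar that is 25 Safar 915 AH.

25 Safar 915 AH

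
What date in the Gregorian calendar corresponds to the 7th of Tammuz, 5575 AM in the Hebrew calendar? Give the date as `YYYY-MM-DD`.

Julian Day Number of the source date = 2384170.
Converting JDN 2384170 to the Gregorian calendar gives 15 July 1815 CE.

1815-07-15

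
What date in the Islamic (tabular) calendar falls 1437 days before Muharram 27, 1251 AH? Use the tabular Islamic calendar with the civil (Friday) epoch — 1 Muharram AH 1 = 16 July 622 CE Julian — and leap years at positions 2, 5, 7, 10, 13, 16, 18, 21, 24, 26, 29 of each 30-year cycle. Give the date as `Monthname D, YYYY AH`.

Muharram 7, 1247 AH

Counting 1437 days back from JDN 2391424 reaches JDN 2389987, which is Muharram 7, 1247 AH.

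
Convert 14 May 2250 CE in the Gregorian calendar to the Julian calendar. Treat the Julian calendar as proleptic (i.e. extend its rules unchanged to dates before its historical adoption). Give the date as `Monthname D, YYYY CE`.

April 29, 2250 CE

For dates in this range the Gregorian date is 15 days ahead of the Julian.
14 May 2250 Gregorian − 15 days → 29 April 2250 Julian.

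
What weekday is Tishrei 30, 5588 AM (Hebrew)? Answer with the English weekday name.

Equivalently 21 October 1827 Gregorian, JDN 2388651.
JDN 2388651 mod 7 = 6, and JDN 0 was a Monday, so this is a Sunday.

Sunday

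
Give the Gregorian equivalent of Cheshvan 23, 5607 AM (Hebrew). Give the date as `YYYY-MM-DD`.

Both dates share Julian Day Number 2395613; in the Gregorian calendar that is 12 November 1846 CE.

1846-11-12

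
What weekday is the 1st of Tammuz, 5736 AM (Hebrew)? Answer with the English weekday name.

Tuesday

This is JDN 2442959 (29 June 1976 Gregorian).
2442959 ≡ 1 (mod 7); counting from Monday = 0 gives Tuesday.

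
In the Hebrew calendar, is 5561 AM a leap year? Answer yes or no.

no

Hebrew year 5561 is year 13 of its 19-year Metonic cycle; leap years are at positions 3, 6, 8, 11, 14, 17, 19, so it is a common year (12 months).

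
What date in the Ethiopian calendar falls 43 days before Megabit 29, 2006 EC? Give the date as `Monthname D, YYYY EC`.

Yekatit 16, 2006 EC

The starting date is JDN 2456755; 2456755 − 43 = 2456712.
JDN 2456712 corresponds to Yekatit 16, 2006 EC.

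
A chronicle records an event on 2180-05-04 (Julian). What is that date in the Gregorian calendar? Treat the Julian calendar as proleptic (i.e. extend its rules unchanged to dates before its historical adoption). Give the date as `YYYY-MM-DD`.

The Julian–Gregorian offset here is 14 days (Julian trailing).
4 May 2180 Julian + 14 days → 18 May 2180 Gregorian.

2180-05-18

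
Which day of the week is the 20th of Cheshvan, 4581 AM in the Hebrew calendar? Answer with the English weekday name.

Equivalently 5 November 820 Gregorian, JDN 2020868.
JDN 2020868 mod 7 = 3, and JDN 0 was a Monday, so this is a Thursday.

Thursday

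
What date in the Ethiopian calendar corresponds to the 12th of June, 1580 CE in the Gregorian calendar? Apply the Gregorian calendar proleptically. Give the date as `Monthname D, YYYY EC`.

Julian Day Number of the source date = 2298306.
Converting JDN 2298306 to the Ethiopian calendar gives 8 Sene 1572 EC.

Sene 8, 1572 EC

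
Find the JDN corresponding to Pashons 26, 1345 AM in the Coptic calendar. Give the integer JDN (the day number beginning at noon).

2316191

Equivalently 31 May 1629 (Gregorian).
JDN 2299161 is 15 October 1582 CE (Gregorian); the target day is +17030 days from there, so JDN = 2316191.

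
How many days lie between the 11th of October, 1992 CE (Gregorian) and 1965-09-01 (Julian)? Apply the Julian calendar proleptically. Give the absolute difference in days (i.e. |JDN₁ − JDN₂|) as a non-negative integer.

9889

JDN of the first date = 2448907.
JDN of the second date = 2439018.
|2439018 − 2448907| = 9889.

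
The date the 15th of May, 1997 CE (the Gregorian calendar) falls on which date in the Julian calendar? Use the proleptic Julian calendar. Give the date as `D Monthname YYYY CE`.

At this point the Julian calendar is 13 days behind the Gregorian.
15 May 1997 Gregorian − 13 days → 2 May 1997 Julian.

2 May 1997 CE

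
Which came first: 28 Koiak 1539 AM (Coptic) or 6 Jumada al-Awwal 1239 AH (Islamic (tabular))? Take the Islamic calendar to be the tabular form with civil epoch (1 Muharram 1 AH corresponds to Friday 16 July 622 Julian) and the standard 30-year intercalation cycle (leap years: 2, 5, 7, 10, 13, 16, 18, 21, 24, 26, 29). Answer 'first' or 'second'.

Converting both to JDN: 2386901 vs 2387269; the smaller is the first.

first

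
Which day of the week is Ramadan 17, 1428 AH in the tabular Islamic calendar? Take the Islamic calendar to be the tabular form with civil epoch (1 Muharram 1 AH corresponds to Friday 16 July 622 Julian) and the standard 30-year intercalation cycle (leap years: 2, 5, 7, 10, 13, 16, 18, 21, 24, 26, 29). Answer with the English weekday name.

This is JDN 2454373 (29 September 2007 Gregorian).
JDN 2454373 mod 7 = 5, and JDN 0 was a Monday, so this is a Saturday.

Saturday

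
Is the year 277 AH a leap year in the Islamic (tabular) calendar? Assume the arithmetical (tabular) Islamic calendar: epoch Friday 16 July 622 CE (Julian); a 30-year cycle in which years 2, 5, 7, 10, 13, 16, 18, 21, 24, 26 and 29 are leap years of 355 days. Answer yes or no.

yes

Year 277 AH is year 7 of its 30-year cycle; leap positions are 2, 5, 7, 10, 13, 16, 18, 21, 24, 26, 29, so it is a leap year (355 days).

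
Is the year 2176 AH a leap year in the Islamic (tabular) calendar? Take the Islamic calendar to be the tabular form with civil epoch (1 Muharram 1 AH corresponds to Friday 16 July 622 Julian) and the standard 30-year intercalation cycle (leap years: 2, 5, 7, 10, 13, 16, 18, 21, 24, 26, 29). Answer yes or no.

yes

Year 2176 AH is year 16 of its 30-year cycle; leap positions are 2, 5, 7, 10, 13, 16, 18, 21, 24, 26, 29, so it is a leap year (355 days).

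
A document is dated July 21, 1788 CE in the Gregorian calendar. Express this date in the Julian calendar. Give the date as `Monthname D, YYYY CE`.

The Julian–Gregorian offset here is 11 days (Julian trailing).
21 July 1788 Gregorian − 11 days → 10 July 1788 Julian.

July 10, 1788 CE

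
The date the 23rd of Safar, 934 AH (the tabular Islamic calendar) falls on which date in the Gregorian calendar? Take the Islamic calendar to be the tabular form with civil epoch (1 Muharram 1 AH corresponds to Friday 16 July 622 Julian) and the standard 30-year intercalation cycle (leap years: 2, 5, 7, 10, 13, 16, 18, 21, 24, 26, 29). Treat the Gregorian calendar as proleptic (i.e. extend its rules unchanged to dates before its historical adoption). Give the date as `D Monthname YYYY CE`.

28 November 1527 CE

Julian Day Number of the source date = 2279116.
Converting JDN 2279116 to the Gregorian calendar gives 28 November 1527 CE.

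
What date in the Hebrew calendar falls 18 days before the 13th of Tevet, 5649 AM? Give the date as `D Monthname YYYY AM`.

25 Kislev 5649 AM

Counting 18 days back from JDN 2410989 reaches JDN 2410971, which is 25 Kislev 5649 AM.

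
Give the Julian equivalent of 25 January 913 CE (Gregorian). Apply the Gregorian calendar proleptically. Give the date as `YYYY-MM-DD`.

0913-01-20

The Julian–Gregorian offset here is 5 days (Julian trailing).
25 January 913 Gregorian − 5 days → 20 January 913 Julian.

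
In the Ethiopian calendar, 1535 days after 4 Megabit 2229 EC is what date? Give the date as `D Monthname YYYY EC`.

18 Ginbot 2233 EC

The starting date is JDN 2538181; 2538181 + 1535 = 2539716.
JDN 2539716 corresponds to 18 Ginbot 2233 EC.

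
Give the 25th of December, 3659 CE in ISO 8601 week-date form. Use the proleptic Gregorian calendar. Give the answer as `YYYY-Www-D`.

The weekday is Thursday (ISO weekday 4).
That Thursday belongs to ISO week 52 of ISO year 3659.

3659-W52-4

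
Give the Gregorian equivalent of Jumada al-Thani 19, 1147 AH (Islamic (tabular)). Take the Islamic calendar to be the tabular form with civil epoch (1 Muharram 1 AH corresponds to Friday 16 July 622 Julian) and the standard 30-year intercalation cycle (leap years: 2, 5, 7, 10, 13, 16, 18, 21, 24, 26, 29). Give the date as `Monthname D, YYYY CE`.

Both dates share Julian Day Number 2354710; in the Gregorian calendar that is 16 November 1734 CE.

November 16, 1734 CE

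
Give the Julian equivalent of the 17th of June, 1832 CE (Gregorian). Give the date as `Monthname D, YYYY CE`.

For dates in this range the Gregorian date is 12 days ahead of the Julian.
17 June 1832 Gregorian − 12 days → 5 June 1832 Julian.

June 5, 1832 CE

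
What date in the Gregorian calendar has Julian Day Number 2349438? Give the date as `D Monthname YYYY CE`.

10 June 1720 CE

Counting from JDN 2299161 = 15 Oct 1582 gives an offset of 50277 days.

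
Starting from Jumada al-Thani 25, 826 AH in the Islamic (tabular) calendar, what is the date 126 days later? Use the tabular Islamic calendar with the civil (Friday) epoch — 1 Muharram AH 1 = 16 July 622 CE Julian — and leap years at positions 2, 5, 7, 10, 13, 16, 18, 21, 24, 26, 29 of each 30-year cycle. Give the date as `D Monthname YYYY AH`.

4 Dhu al-Qa'dah 826 AH

JDN of Jumada al-Thani 25, 826 AH = 2240964.
2240964 + 126 = 2241090.
JDN 2241090 in the tabular Islamic calendar is 4 Dhu al-Qa'dah 826 AH.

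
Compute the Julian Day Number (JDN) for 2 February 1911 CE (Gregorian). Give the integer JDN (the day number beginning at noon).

JDN 2451545 is 1 January 2000 CE (Gregorian); the target day is −32475 days from there, so JDN = 2419070.

2419070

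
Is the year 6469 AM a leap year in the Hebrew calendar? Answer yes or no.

no

Hebrew year 6469 is year 9 of its 19-year Metonic cycle; leap years are at positions 3, 6, 8, 11, 14, 17, 19, so it is a common year (12 months).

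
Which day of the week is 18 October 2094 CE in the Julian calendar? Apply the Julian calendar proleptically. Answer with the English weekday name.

Sunday

In the Gregorian calendar this is 31 October 2094 (JDN 2486182).
2486182 ≡ 6 (mod 7); counting from Monday = 0 gives Sunday.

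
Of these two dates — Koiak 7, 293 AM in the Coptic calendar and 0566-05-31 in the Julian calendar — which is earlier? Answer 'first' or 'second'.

Converting both to JDN: 1931779 vs 1927940; the smaller is the second.

second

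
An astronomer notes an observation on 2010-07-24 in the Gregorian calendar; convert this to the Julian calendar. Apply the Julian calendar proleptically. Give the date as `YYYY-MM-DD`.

2010-07-11

At this point the Julian calendar is 13 days behind the Gregorian.
24 July 2010 Gregorian − 13 days → 11 July 2010 Julian.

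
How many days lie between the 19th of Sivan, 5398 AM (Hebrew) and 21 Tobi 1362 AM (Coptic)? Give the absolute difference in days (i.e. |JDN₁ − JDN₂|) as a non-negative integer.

JDN of the first date = 2319479.
JDN of the second date = 2322275.
|2322275 − 2319479| = 2796.

2796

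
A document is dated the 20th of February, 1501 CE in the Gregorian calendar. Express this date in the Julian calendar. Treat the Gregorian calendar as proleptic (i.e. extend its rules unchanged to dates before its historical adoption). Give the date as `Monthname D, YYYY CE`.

At this point the Julian calendar is 10 days behind the Gregorian.
20 February 1501 Gregorian − 10 days → 10 February 1501 Julian.

February 10, 1501 CE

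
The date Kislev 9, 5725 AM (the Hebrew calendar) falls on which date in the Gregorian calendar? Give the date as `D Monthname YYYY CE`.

14 November 1964 CE

Julian Day Number of the source date = 2438714.
Converting JDN 2438714 to the Gregorian calendar gives 14 November 1964 CE.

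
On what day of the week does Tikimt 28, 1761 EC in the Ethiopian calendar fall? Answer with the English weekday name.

Saturday

In the Gregorian calendar this is 5 November 1768 (JDN 2367118).
Since JDN mod 7 = 5 (0 = Monday), the day is Saturday.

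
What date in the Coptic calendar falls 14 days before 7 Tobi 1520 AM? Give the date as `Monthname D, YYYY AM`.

JDN of 7 Tobi 1520 AM = 2379971.
2379971 − 14 = 2379957.
JDN 2379957 in the Coptic calendar is Koiak 23, 1520 AM.

Koiak 23, 1520 AM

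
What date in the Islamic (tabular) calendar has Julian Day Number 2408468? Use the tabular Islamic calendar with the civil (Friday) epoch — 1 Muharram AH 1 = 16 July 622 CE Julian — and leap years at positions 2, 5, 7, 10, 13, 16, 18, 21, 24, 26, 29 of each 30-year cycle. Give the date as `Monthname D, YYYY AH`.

Rabi' al-Awwal 2, 1299 AH

The Gregorian equivalent of JDN 2408468 is 22 January 1882.
In the tabular Islamic calendar that day is Rabi' al-Awwal 2, 1299 AH.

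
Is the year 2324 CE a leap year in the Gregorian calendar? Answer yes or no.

2324 is divisible by 4 and not by 100, so it is a leap year.

yes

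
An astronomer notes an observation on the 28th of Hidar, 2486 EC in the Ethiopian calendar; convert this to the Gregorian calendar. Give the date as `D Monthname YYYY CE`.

Julian Day Number of the source date = 2631954.
Converting JDN 2631954 to the Gregorian calendar gives 10 December 2493 CE.

10 December 2493 CE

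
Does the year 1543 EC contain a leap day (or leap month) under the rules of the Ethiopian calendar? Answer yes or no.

yes

1543 mod 4 = 3; in the Ethiopian calendar a year is leap when year mod 4 = 3, so it is a leap year.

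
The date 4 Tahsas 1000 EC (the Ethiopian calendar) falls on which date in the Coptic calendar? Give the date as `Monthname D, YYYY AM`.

Both dates share Julian Day Number 2089199; in the Coptic calendar that is 4 Koiak 724 AM.

Koiak 4, 724 AM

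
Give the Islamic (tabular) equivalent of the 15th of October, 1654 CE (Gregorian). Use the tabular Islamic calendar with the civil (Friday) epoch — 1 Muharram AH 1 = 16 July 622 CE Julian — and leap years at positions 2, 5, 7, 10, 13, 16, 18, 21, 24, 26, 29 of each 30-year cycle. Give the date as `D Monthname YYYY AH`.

3 Dhu al-Hijjah 1064 AH

Both dates share Julian Day Number 2325459; in the tabular Islamic calendar that is 3 Dhu al-Hijjah 1064 AH.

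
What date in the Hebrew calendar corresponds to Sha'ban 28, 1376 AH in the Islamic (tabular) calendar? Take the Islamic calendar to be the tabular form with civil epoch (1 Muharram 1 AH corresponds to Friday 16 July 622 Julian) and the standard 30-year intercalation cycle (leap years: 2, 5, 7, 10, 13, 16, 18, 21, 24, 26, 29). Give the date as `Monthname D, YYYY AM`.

Julian Day Number of the source date = 2435928.
Converting JDN 2435928 to the Hebrew calendar gives 27 Adar II 5717 AM.

Adar II 27, 5717 AM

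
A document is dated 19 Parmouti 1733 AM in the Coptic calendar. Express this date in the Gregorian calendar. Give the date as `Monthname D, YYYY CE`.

April 27, 2017 CE

Julian Day Number of the source date = 2457871.
Converting JDN 2457871 to the Gregorian calendar gives 27 April 2017 CE.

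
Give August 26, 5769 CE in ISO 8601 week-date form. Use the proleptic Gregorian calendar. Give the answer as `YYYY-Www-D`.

5769-W34-6

The weekday is Saturday (ISO weekday 6).
That Saturday belongs to ISO week 34 of ISO year 5769.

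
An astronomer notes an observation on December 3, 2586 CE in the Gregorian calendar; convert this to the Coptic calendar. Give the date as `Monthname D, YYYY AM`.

Hathor 20, 2303 AM

Both dates share Julian Day Number 2665914; in the Coptic calendar that is 20 Hathor 2303 AM.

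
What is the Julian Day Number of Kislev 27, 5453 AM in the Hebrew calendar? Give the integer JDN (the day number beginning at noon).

Equivalently 6 December 1692 (Gregorian).
JDN 2299161 is 15 October 1582 CE (Gregorian); the target day is +40230 days from there, so JDN = 2339391.

2339391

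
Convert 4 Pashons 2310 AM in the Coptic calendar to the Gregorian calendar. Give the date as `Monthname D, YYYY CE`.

May 16, 2594 CE

Julian Day Number of the source date = 2668635.
Converting JDN 2668635 to the Gregorian calendar gives 16 May 2594 CE.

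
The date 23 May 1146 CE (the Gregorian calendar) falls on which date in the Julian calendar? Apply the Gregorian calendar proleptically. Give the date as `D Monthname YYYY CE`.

The Julian–Gregorian offset here is 7 days (Julian trailing).
23 May 1146 Gregorian − 7 days → 16 May 1146 Julian.

16 May 1146 CE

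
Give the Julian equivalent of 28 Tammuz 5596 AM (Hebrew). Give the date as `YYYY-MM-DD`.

1836-07-01

The source date corresponds to 13 July 1836 in the Gregorian calendar (JDN 2391839).
That day falls on 1 July 1836 CE in the Julian calendar.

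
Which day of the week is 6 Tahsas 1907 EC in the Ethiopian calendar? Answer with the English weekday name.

Tuesday

In the Gregorian calendar this is 15 December 1914 (JDN 2420482).
2420482 ≡ 1 (mod 7); counting from Monday = 0 gives Tuesday.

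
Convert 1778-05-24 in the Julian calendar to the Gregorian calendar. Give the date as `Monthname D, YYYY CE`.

June 4, 1778 CE

For dates in this range the Gregorian date is 11 days ahead of the Julian.
24 May 1778 Julian + 11 days → 4 June 1778 Gregorian.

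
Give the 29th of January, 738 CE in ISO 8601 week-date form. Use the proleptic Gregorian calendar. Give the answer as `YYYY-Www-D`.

0738-W04-6

The weekday is Saturday (ISO weekday 6).
That Saturday belongs to ISO week 4 of ISO year 738.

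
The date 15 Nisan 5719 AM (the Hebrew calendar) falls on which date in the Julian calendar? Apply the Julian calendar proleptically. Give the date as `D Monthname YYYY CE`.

The source date corresponds to 23 April 1959 in the Gregorian calendar (JDN 2436682).
That day falls on 10 April 1959 CE in the Julian calendar.

10 April 1959 CE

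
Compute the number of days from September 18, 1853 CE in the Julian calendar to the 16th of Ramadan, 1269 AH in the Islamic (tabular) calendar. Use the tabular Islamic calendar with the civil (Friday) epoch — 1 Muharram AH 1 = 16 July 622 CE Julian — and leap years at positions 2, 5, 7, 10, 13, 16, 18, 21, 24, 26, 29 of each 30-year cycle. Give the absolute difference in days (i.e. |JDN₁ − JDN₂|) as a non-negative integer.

JDN of the first date = 2398127.
JDN of the second date = 2398028.
|2398028 − 2398127| = 99.

99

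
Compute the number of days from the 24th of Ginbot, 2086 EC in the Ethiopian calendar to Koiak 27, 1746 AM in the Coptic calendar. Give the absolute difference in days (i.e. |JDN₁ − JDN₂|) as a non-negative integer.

23523

First date → JDN 2486030; second date → JDN 2462507.
The interval is |2486030 − 2462507| = 23523 days.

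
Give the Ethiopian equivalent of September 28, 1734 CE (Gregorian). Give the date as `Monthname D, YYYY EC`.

Meskerem 20, 1727 EC

Both dates share Julian Day Number 2354661; in the Ethiopian calendar that is 20 Meskerem 1727 EC.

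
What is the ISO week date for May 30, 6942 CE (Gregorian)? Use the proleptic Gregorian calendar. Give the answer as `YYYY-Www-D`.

The weekday is Wednesday (ISO weekday 3).
That Wednesday belongs to ISO week 22 of ISO year 6942.

6942-W22-3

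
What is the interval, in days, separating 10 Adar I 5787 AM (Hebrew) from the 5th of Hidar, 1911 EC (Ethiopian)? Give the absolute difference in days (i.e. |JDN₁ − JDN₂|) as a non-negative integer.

First date → JDN 2461454; second date → JDN 2421912.
The interval is |2461454 − 2421912| = 39542 days.

39542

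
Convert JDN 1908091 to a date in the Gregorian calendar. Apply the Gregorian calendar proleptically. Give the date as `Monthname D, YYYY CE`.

January 28, 512 CE

Counting from JDN 2299161 = 15 Oct 1582 gives an offset of -391070 days.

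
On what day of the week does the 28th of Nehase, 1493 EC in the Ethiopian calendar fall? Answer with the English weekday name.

In the proleptic Gregorian calendar this is 31 August 1501 (JDN 2269531).
2269531 ≡ 5 (mod 7); counting from Monday = 0 gives Saturday.

Saturday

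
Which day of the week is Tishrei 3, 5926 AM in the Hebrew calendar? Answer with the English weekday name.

Monday

This is JDN 2512062 (9 September 2165 Gregorian).
Since JDN mod 7 = 0 (0 = Monday), the day is Monday.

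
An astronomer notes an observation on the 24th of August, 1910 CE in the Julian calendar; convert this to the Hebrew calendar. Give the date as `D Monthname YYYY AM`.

Julian Day Number of the source date = 2418921.
Converting JDN 2418921 to the Hebrew calendar gives 2 Elul 5670 AM.

2 Elul 5670 AM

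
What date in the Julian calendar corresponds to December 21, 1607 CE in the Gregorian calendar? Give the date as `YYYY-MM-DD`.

1607-12-11

The Julian–Gregorian offset here is 10 days (Julian trailing).
21 December 1607 Gregorian − 10 days → 11 December 1607 Julian.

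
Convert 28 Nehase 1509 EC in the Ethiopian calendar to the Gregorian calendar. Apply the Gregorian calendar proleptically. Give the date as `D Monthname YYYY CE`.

Both dates share Julian Day Number 2275375; in the Gregorian calendar that is 31 August 1517 CE.

31 August 1517 CE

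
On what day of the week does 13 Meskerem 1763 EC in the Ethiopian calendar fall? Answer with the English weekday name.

In the Gregorian calendar this is 21 September 1770 (JDN 2367803).
2367803 ≡ 4 (mod 7); counting from Monday = 0 gives Friday.

Friday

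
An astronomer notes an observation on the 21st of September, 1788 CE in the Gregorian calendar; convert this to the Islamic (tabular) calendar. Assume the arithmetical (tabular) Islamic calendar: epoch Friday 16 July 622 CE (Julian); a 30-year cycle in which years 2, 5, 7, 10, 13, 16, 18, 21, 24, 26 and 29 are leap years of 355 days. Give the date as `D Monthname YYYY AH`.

20 Dhu al-Hijjah 1202 AH

Both dates share Julian Day Number 2374378; in the tabular Islamic calendar that is 20 Dhu al-Hijjah 1202 AH.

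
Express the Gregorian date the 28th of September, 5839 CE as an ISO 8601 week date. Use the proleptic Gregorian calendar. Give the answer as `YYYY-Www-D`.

The weekday is Saturday (ISO weekday 6).
That Saturday belongs to ISO week 39 of ISO year 5839.

5839-W39-6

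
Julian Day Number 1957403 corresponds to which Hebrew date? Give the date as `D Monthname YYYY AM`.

JDN 1957403 is 1 February 647 in the proleptic Gregorian calendar.
In the Hebrew calendar that day is 17 Shevat 4407 AM.

17 Shevat 4407 AM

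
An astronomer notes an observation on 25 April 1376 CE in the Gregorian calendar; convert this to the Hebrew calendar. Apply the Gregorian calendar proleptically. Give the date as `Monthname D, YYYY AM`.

Nisan 27, 5136 AM

Julian Day Number of the source date = 2223749.
Converting JDN 2223749 to the Hebrew calendar gives 27 Nisan 5136 AM.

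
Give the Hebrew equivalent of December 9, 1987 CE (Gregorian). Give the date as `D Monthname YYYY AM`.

18 Kislev 5748 AM

Both dates share Julian Day Number 2447139; in the Hebrew calendar that is 18 Kislev 5748 AM.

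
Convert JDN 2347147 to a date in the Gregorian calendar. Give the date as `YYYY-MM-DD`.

Counting from JDN 2299161 = 15 Oct 1582 gives an offset of 47986 days.

1714-03-03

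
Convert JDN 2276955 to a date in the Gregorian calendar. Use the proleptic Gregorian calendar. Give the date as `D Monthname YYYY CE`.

Counting from JDN 2299161 = 15 Oct 1582 gives an offset of -22206 days.

28 December 1521 CE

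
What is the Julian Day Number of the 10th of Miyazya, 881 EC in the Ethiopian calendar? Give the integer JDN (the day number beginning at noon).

Equivalently 9 April 889 (proleptic Gregorian).
JDN 2451545 is 1 January 2000 CE (Gregorian); the target day is −405685 days from there, so JDN = 2045860.

2045860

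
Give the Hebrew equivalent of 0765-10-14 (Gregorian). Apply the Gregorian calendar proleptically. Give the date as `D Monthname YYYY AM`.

20 Tishrei 4526 AM

Both dates share Julian Day Number 2000757; in the Hebrew calendar that is 20 Tishrei 4526 AM.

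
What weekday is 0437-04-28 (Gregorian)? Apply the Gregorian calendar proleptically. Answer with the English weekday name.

Tuesday

1880789 ≡ 1 (mod 7); counting from Monday = 0 gives Tuesday.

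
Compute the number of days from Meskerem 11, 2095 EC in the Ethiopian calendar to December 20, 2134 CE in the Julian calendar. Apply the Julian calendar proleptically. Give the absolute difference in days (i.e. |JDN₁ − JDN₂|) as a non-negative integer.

11791

First date → JDN 2489064; second date → JDN 2500855.
The interval is |2489064 − 2500855| = 11791 days.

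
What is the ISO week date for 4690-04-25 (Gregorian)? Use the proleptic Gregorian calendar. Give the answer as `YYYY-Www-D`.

The weekday is Friday (ISO weekday 5).
That Friday belongs to ISO week 17 of ISO year 4690.

4690-W17-5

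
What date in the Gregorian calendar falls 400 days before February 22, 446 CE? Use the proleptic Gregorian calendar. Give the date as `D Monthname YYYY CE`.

JDN of February 22, 446 CE = 1884011.
1884011 − 400 = 1883611.
JDN 1883611 in the Gregorian calendar is 18 January 445 CE.

18 January 445 CE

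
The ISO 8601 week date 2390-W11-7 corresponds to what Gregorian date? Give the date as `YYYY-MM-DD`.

ISO week 1 of 2390 is the week containing the first Thursday of 2390.
Week 11, day 7 (Sunday) lands on 2390-03-18.

2390-03-18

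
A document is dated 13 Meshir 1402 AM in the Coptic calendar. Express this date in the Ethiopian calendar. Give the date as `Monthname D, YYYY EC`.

Both dates share Julian Day Number 2336907; in the Ethiopian calendar that is 13 Yekatit 1678 EC.

Yekatit 13, 1678 EC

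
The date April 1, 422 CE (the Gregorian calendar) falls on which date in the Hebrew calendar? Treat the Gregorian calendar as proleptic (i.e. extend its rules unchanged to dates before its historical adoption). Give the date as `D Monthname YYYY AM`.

Both dates share Julian Day Number 1875283; in the Hebrew calendar that is 23 Nisan 4182 AM.

23 Nisan 4182 AM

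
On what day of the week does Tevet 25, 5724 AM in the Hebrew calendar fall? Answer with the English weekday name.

Friday

In the Gregorian calendar this is 10 January 1964 (JDN 2438405).
2438405 ≡ 4 (mod 7); counting from Monday = 0 gives Friday.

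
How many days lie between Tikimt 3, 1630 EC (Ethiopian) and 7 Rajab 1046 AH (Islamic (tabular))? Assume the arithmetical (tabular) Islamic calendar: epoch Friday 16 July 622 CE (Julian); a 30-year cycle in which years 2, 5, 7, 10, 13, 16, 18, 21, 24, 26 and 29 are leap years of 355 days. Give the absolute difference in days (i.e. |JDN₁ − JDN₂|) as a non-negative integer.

309

First date → JDN 2319245; second date → JDN 2318936.
The interval is |2319245 − 2318936| = 309 days.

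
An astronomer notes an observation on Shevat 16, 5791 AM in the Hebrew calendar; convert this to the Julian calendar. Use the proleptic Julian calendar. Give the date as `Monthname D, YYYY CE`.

Both dates share Julian Day Number 2462907; in the Julian calendar that is 27 January 2031 CE.

January 27, 2031 CE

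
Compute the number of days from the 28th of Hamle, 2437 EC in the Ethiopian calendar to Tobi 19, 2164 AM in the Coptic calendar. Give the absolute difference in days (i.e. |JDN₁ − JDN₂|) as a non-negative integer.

First date → JDN 2614297; second date → JDN 2615204.
The interval is |2614297 − 2615204| = 907 days.

907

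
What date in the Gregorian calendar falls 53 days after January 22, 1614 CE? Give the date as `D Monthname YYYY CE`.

JDN of January 22, 1614 CE = 2310583.
2310583 + 53 = 2310636.
JDN 2310636 in the Gregorian calendar is 16 March 1614 CE.

16 March 1614 CE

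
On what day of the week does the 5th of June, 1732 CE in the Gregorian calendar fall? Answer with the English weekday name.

JDN 2353816 mod 7 = 3, and JDN 0 was a Monday, so this is a Thursday.

Thursday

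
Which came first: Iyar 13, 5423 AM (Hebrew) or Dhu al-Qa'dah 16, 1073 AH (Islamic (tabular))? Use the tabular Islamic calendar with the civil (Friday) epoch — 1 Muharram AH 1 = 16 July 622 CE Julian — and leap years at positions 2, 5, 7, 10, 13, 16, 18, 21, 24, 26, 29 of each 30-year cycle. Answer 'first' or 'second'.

First date → JDN 2328598; second date → JDN 2328631.
JDN 2328598 < JDN 2328631, so the first date is earlier.

first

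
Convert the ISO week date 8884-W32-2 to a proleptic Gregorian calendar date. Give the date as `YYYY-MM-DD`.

ISO week 1 of 8884 is the week containing the first Thursday of 8884.
Week 32, day 2 (Tuesday) lands on 8884-08-08.

8884-08-08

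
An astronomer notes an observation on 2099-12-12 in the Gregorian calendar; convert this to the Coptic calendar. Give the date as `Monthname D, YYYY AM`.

Both dates share Julian Day Number 2488050; in the Coptic calendar that is 2 Koiak 1816 AM.

Koiak 2, 1816 AM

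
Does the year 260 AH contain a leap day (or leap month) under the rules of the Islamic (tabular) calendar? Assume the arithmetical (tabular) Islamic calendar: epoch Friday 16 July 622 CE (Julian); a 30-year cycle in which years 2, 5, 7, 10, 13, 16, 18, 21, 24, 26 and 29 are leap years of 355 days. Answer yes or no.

no

Year 260 AH is year 20 of its 30-year cycle; leap positions are 2, 5, 7, 10, 13, 16, 18, 21, 24, 26, 29, so it is a common year (354 days).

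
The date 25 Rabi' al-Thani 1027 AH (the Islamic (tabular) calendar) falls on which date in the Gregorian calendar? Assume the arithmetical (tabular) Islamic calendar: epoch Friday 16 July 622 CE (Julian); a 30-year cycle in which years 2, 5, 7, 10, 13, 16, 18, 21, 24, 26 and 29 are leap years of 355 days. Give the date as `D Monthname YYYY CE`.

Both dates share Julian Day Number 2312133; in the Gregorian calendar that is 21 April 1618 CE.

21 April 1618 CE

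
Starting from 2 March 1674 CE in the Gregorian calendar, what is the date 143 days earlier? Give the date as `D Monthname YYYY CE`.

10 October 1673 CE

JDN of 2 March 1674 CE = 2332537.
2332537 − 143 = 2332394.
JDN 2332394 in the Gregorian calendar is 10 October 1673 CE.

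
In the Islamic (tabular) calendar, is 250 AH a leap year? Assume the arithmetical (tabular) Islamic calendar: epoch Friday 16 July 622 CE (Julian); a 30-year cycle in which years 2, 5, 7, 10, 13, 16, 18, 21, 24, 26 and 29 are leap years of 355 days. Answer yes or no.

Year 250 AH is year 10 of its 30-year cycle; leap positions are 2, 5, 7, 10, 13, 16, 18, 21, 24, 26, 29, so it is a leap year (355 days).

yes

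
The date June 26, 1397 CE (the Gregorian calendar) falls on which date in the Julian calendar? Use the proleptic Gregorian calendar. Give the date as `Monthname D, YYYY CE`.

June 18, 1397 CE

For dates in this range the Gregorian date is 8 days ahead of the Julian.
26 June 1397 Gregorian − 8 days → 18 June 1397 Julian.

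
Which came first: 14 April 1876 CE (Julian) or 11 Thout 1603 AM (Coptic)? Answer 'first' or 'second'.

first

The two dates have Julian Day Numbers 2406371 and 2410170 respectively.
Since 2406371 < 2410170, the first date comes first.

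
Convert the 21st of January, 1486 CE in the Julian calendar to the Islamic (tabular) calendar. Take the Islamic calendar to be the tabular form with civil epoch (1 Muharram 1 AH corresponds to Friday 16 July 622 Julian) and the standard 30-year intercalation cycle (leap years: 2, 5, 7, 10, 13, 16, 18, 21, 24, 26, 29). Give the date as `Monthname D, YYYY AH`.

Both dates share Julian Day Number 2263840; in the tabular Islamic calendar that is 15 Muharram 891 AH.

Muharram 15, 891 AH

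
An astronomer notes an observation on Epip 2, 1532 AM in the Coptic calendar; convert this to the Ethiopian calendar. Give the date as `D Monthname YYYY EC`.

Julian Day Number of the source date = 2384529.
Converting JDN 2384529 to the Ethiopian calendar gives 2 Hamle 1808 EC.

2 Hamle 1808 EC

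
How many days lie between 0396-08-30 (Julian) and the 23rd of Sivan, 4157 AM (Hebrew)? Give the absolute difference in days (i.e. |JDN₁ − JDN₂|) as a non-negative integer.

280

JDN of the first date = 1865939.
JDN of the second date = 1866219.
|1866219 − 1865939| = 280.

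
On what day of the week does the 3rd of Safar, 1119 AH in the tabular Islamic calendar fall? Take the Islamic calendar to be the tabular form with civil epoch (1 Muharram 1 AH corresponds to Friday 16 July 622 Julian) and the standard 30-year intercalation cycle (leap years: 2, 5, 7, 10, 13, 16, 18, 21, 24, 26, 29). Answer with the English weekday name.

Friday

This is JDN 2344654 (6 May 1707 Gregorian).
Since JDN mod 7 = 4 (0 = Monday), the day is Friday.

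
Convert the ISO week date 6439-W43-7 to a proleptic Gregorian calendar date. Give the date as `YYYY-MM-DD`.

6439-10-30

ISO week 1 of 6439 is the week containing the first Thursday of 6439.
Week 43, day 7 (Sunday) lands on 6439-10-30.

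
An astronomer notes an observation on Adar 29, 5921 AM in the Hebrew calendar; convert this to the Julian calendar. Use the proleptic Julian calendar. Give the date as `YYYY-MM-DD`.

2161-03-13

Julian Day Number of the source date = 2510435.
Converting JDN 2510435 to the Julian calendar gives 13 March 2161 CE.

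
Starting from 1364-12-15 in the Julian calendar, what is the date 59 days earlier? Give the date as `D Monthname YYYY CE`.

JDN of 1364-12-15 = 2219608.
2219608 − 59 = 2219549.
JDN 2219549 in the Julian calendar is 17 October 1364 CE.

17 October 1364 CE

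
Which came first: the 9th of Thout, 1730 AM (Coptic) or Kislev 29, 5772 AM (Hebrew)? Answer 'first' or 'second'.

First date → JDN 2456555; second date → JDN 2455921.
JDN 2455921 < JDN 2456555, so the second date is earlier.

second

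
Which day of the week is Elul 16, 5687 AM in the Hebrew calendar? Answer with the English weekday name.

This is JDN 2425137 (13 September 1927 Gregorian).
2425137 ≡ 1 (mod 7); counting from Monday = 0 gives Tuesday.

Tuesday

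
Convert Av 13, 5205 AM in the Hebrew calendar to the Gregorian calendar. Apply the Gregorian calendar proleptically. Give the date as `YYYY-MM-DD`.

Both dates share Julian Day Number 2249042; in the Gregorian calendar that is 26 July 1445 CE.

1445-07-26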